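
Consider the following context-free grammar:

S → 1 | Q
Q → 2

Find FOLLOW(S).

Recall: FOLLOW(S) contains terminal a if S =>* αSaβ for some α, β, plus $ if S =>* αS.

We compute FOLLOW(S) using the standard algorithm.
FOLLOW(S) starts with {$}.
FIRST(Q) = {2}
FIRST(S) = {1, 2}
FOLLOW(Q) = {$}
FOLLOW(S) = {$}
Therefore, FOLLOW(S) = {$}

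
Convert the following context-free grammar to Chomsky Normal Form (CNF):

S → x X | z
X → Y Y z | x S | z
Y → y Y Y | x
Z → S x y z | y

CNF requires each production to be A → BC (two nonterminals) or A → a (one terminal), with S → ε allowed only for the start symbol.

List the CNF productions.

TX → x; S → z; TZ → z; X → z; TY → y; Y → x; Z → y; S → TX X; X → Y X0; X0 → Y TZ; X → TX S; Y → TY X1; X1 → Y Y; Z → S X2; X2 → TX X3; X3 → TY TZ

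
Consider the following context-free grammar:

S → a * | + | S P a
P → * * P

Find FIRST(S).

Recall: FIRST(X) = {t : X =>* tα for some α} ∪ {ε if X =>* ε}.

We compute FIRST(S) using the standard algorithm.
FIRST(P) = {*}
FIRST(S) = {+, a}
Therefore, FIRST(S) = {+, a}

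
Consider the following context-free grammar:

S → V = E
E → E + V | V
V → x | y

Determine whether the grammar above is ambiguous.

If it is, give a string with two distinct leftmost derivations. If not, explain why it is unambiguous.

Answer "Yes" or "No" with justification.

No - the grammar is unambiguous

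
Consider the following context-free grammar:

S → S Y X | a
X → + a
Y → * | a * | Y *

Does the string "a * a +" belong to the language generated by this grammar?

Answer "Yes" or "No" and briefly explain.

No - no valid derivation exists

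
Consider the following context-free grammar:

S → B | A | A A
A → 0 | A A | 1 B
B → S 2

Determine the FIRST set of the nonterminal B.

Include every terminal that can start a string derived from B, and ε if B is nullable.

We compute FIRST(B) using the standard algorithm.
FIRST(A) = {0, 1}
FIRST(B) = {0, 1}
FIRST(S) = {0, 1}
Therefore, FIRST(B) = {0, 1}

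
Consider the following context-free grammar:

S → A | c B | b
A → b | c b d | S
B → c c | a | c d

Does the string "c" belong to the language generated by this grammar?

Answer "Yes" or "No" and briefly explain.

No - no valid derivation exists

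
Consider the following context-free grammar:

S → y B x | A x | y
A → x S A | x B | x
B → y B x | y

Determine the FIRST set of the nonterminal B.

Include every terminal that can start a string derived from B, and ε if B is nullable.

We compute FIRST(B) using the standard algorithm.
FIRST(A) = {x}
FIRST(B) = {y}
FIRST(S) = {x, y}
Therefore, FIRST(B) = {y}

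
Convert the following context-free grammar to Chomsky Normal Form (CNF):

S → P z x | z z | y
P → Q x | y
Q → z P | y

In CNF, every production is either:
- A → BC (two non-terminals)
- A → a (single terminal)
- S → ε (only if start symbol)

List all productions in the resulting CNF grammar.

TZ → z; TX → x; S → y; P → y; Q → y; S → P X0; X0 → TZ TX; S → TZ TZ; P → Q TX; Q → TZ P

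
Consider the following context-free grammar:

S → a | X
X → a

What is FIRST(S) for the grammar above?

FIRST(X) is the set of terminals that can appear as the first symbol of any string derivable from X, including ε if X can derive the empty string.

We compute FIRST(S) using the standard algorithm.
FIRST(S) = {a}
FIRST(X) = {a}
Therefore, FIRST(S) = {a}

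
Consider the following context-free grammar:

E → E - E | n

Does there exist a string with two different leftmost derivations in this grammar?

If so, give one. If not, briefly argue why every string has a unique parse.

Yes - the string 'n - n - n' has two distinct leftmost derivations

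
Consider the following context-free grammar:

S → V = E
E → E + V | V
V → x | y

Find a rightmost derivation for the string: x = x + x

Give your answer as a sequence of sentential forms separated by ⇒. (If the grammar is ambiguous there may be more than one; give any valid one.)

S ⇒ V = E ⇒ V = E + V ⇒ V = E + x ⇒ V = V + x ⇒ V = x + x ⇒ x = x + x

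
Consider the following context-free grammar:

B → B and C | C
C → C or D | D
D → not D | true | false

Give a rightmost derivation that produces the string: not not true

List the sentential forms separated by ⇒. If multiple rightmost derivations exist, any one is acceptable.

B ⇒ C ⇒ D ⇒ not D ⇒ not not D ⇒ not not true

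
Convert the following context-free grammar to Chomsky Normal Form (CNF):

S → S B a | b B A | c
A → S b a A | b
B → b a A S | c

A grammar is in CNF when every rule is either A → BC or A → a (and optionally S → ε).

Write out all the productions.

TA → a; TB → b; S → c; A → b; B → c; S → S X0; X0 → B TA; S → TB X1; X1 → B A; A → S X2; X2 → TB X3; X3 → TA A; B → TB X4; X4 → TA X5; X5 → A S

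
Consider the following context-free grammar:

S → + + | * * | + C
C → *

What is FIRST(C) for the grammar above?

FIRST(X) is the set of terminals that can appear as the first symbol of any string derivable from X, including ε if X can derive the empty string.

We compute FIRST(C) using the standard algorithm.
FIRST(C) = {*}
FIRST(S) = {*, +}
Therefore, FIRST(C) = {*}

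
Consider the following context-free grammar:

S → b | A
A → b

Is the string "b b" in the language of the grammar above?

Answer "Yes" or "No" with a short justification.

No - no valid derivation exists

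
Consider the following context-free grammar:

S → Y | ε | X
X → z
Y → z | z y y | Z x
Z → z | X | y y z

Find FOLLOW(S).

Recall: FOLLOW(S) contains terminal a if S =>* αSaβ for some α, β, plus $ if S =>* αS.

We compute FOLLOW(S) using the standard algorithm.
FOLLOW(S) starts with {$}.
FIRST(S) = {y, z, ε}
FIRST(X) = {z}
FIRST(Y) = {y, z}
FIRST(Z) = {y, z}
FOLLOW(S) = {$}
FOLLOW(X) = {$, x}
FOLLOW(Y) = {$}
FOLLOW(Z) = {x}
Therefore, FOLLOW(S) = {$}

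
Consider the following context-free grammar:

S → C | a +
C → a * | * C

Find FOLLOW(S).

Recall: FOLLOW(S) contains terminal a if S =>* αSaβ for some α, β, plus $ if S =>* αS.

We compute FOLLOW(S) using the standard algorithm.
FOLLOW(S) starts with {$}.
FIRST(C) = {*, a}
FIRST(S) = {*, a}
FOLLOW(C) = {$}
FOLLOW(S) = {$}
Therefore, FOLLOW(S) = {$}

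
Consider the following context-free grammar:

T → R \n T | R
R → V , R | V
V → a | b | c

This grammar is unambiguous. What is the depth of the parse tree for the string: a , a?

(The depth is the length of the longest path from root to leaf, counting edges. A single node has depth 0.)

4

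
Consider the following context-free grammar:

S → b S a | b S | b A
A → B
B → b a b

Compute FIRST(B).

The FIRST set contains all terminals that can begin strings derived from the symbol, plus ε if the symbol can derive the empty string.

We compute FIRST(B) using the standard algorithm.
FIRST(A) = {b}
FIRST(B) = {b}
FIRST(S) = {b}
Therefore, FIRST(B) = {b}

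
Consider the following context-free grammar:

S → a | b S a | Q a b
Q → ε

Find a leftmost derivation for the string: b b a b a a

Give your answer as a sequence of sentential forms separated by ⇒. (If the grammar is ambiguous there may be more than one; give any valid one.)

S ⇒ b S a ⇒ b b S a a ⇒ b b Q a b a a ⇒ b b a b a a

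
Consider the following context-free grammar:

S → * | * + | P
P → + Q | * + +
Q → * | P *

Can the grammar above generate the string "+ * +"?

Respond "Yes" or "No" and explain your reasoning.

No - no valid derivation exists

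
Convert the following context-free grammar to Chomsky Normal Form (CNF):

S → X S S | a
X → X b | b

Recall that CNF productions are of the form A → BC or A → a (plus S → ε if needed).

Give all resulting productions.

S → a; TB → b; X → b; S → X X0; X0 → S S; X → X TB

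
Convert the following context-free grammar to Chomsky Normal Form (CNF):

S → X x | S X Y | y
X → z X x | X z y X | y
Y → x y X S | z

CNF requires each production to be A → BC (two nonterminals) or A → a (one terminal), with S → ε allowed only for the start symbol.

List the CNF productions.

TX → x; S → y; TZ → z; TY → y; X → y; Y → z; S → X TX; S → S X0; X0 → X Y; X → TZ X1; X1 → X TX; X → X X2; X2 → TZ X3; X3 → TY X; Y → TX X4; X4 → TY X5; X5 → X S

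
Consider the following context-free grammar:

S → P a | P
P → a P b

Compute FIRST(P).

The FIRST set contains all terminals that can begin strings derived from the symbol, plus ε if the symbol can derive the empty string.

We compute FIRST(P) using the standard algorithm.
FIRST(P) = {a}
FIRST(S) = {a}
Therefore, FIRST(P) = {a}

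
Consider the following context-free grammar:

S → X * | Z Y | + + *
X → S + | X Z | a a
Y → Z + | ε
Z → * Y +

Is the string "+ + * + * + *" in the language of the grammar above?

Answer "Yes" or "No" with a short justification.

Yes - a valid derivation exists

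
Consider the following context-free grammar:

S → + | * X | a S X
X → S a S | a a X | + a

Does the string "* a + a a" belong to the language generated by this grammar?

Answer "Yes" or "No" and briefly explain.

No - no valid derivation exists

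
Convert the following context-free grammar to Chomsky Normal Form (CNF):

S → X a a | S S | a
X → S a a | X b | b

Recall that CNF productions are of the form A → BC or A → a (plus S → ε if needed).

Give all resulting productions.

TA → a; S → a; TB → b; X → b; S → X X0; X0 → TA TA; S → S S; X → S X1; X1 → TA TA; X → X TB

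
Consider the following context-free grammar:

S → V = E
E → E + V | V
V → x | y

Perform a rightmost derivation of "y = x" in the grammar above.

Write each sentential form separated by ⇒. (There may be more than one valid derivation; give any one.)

S ⇒ V = E ⇒ V = V ⇒ V = x ⇒ y = x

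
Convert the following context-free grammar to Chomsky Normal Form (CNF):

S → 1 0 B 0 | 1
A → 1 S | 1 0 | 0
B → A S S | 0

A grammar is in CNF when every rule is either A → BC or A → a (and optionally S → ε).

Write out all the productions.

T1 → 1; T0 → 0; S → 1; A → 0; B → 0; S → T1 X0; X0 → T0 X1; X1 → B T0; A → T1 S; A → T1 T0; B → A X2; X2 → S S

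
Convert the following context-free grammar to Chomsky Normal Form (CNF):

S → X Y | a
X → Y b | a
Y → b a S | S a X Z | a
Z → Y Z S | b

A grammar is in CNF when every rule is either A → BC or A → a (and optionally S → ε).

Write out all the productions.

S → a; TB → b; X → a; TA → a; Y → a; Z → b; S → X Y; X → Y TB; Y → TB X0; X0 → TA S; Y → S X1; X1 → TA X2; X2 → X Z; Z → Y X3; X3 → Z S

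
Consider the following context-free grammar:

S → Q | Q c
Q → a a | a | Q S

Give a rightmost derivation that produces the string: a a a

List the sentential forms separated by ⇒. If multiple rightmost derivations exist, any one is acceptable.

S ⇒ Q ⇒ Q S ⇒ Q Q ⇒ Q a a ⇒ a a a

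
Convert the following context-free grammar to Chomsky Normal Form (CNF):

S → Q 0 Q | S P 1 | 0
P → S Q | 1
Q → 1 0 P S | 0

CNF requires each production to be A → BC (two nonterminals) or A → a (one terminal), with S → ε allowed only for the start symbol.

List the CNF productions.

T0 → 0; T1 → 1; S → 0; P → 1; Q → 0; S → Q X0; X0 → T0 Q; S → S X1; X1 → P T1; P → S Q; Q → T1 X2; X2 → T0 X3; X3 → P S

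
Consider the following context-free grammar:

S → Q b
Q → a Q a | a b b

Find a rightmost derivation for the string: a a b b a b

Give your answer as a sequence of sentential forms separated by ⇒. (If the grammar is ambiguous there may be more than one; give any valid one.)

S ⇒ Q b ⇒ a Q a b ⇒ a a b b a b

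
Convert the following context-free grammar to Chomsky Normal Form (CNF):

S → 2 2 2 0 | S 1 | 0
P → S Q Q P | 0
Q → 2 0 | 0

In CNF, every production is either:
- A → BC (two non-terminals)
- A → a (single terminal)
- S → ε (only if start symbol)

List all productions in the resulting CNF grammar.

T2 → 2; T0 → 0; T1 → 1; S → 0; P → 0; Q → 0; S → T2 X0; X0 → T2 X1; X1 → T2 T0; S → S T1; P → S X2; X2 → Q X3; X3 → Q P; Q → T2 T0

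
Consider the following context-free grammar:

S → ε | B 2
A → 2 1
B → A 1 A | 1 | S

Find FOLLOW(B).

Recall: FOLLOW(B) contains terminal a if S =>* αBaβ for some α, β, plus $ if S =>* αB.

We compute FOLLOW(B) using the standard algorithm.
FOLLOW(S) starts with {$}.
FIRST(A) = {2}
FIRST(B) = {1, 2, ε}
FIRST(S) = {1, 2, ε}
FOLLOW(A) = {1, 2}
FOLLOW(B) = {2}
FOLLOW(S) = {$, 2}
Therefore, FOLLOW(B) = {2}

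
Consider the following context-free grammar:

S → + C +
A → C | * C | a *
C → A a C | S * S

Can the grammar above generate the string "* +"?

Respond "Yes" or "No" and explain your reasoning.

No - no valid derivation exists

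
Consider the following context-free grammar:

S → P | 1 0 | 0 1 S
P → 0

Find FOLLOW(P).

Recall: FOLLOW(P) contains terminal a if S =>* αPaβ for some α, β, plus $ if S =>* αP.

We compute FOLLOW(P) using the standard algorithm.
FOLLOW(S) starts with {$}.
FIRST(P) = {0}
FIRST(S) = {0, 1}
FOLLOW(P) = {$}
FOLLOW(S) = {$}
Therefore, FOLLOW(P) = {$}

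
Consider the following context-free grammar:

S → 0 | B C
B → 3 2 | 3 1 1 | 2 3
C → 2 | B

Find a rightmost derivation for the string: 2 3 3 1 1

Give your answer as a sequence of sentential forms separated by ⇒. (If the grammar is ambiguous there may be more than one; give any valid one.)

S ⇒ B C ⇒ B B ⇒ B 3 1 1 ⇒ 2 3 3 1 1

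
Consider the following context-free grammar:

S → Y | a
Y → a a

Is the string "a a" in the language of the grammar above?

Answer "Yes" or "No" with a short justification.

Yes - a valid derivation exists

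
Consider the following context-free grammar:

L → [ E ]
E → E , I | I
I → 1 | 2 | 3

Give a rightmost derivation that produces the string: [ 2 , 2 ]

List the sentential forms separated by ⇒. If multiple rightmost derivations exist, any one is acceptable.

L ⇒ [ E ] ⇒ [ E , I ] ⇒ [ E , 2 ] ⇒ [ I , 2 ] ⇒ [ 2 , 2 ]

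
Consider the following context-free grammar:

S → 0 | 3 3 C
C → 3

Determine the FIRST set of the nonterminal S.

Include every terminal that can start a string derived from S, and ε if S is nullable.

We compute FIRST(S) using the standard algorithm.
FIRST(C) = {3}
FIRST(S) = {0, 3}
Therefore, FIRST(S) = {0, 3}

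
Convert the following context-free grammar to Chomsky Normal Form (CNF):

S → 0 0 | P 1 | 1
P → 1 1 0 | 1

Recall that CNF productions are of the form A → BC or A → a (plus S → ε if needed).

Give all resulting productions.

T0 → 0; T1 → 1; S → 1; P → 1; S → T0 T0; S → P T1; P → T1 X0; X0 → T1 T0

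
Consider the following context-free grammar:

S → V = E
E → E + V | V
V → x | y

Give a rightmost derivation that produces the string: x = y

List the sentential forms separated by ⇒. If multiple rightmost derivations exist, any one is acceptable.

S ⇒ V = E ⇒ V = V ⇒ V = y ⇒ x = y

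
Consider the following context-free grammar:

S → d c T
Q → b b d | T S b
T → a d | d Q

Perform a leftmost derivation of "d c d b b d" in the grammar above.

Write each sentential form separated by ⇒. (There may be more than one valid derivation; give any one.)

S ⇒ d c T ⇒ d c d Q ⇒ d c d b b d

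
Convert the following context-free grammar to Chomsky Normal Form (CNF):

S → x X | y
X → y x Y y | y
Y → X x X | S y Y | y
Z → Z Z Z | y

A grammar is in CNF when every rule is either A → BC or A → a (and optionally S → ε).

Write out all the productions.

TX → x; S → y; TY → y; X → y; Y → y; Z → y; S → TX X; X → TY X0; X0 → TX X1; X1 → Y TY; Y → X X2; X2 → TX X; Y → S X3; X3 → TY Y; Z → Z X4; X4 → Z Z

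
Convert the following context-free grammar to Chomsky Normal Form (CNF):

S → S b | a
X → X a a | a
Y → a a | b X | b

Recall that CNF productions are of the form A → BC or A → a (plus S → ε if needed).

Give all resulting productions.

TB → b; S → a; TA → a; X → a; Y → b; S → S TB; X → X X0; X0 → TA TA; Y → TA TA; Y → TB X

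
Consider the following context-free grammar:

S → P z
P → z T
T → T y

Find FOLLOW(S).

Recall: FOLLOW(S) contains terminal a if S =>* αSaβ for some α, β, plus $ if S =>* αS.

We compute FOLLOW(S) using the standard algorithm.
FOLLOW(S) starts with {$}.
FIRST(P) = {z}
FIRST(S) = {z}
FIRST(T) = {}
FOLLOW(P) = {z}
FOLLOW(S) = {$}
FOLLOW(T) = {y, z}
Therefore, FOLLOW(S) = {$}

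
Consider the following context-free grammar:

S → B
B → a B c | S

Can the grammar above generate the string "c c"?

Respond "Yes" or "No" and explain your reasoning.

No - no valid derivation exists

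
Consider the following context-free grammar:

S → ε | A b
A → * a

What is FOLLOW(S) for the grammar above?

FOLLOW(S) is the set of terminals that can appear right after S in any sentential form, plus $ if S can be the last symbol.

We compute FOLLOW(S) using the standard algorithm.
FOLLOW(S) starts with {$}.
FIRST(A) = {*}
FIRST(S) = {*, ε}
FOLLOW(A) = {b}
FOLLOW(S) = {$}
Therefore, FOLLOW(S) = {$}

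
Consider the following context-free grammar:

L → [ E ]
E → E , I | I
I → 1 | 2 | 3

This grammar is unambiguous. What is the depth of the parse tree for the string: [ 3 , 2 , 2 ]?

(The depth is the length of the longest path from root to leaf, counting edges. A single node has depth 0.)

5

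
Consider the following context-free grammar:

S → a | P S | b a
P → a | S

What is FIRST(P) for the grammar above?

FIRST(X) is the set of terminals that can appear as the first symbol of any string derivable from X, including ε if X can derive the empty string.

We compute FIRST(P) using the standard algorithm.
FIRST(P) = {a, b}
FIRST(S) = {a, b}
Therefore, FIRST(P) = {a, b}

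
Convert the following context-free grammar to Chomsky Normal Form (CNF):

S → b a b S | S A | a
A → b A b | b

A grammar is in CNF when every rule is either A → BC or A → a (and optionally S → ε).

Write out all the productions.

TB → b; TA → a; S → a; A → b; S → TB X0; X0 → TA X1; X1 → TB S; S → S A; A → TB X2; X2 → A TB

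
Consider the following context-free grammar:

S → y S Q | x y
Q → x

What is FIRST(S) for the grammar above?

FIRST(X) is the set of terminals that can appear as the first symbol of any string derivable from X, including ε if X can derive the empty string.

We compute FIRST(S) using the standard algorithm.
FIRST(Q) = {x}
FIRST(S) = {x, y}
Therefore, FIRST(S) = {x, y}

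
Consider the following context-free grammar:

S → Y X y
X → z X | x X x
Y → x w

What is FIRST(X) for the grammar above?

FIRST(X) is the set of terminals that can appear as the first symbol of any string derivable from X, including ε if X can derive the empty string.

We compute FIRST(X) using the standard algorithm.
FIRST(S) = {x}
FIRST(X) = {x, z}
FIRST(Y) = {x}
Therefore, FIRST(X) = {x, z}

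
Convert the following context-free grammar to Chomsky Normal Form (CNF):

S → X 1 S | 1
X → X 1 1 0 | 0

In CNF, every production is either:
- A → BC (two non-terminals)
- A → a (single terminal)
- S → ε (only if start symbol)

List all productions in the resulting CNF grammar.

T1 → 1; S → 1; T0 → 0; X → 0; S → X X0; X0 → T1 S; X → X X1; X1 → T1 X2; X2 → T1 T0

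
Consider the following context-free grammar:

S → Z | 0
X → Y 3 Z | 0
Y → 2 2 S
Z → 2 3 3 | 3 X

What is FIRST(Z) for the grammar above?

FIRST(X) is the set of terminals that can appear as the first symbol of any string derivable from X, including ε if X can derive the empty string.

We compute FIRST(Z) using the standard algorithm.
FIRST(S) = {0, 2, 3}
FIRST(X) = {0, 2}
FIRST(Y) = {2}
FIRST(Z) = {2, 3}
Therefore, FIRST(Z) = {2, 3}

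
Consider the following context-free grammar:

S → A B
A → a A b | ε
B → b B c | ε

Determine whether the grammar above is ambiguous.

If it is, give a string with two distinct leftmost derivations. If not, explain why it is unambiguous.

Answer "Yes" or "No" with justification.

No - the grammar is unambiguous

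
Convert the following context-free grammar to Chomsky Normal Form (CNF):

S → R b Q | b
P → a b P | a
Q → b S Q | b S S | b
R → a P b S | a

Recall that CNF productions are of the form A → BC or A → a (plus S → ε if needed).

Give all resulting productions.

TB → b; S → b; TA → a; P → a; Q → b; R → a; S → R X0; X0 → TB Q; P → TA X1; X1 → TB P; Q → TB X2; X2 → S Q; Q → TB X3; X3 → S S; R → TA X4; X4 → P X5; X5 → TB S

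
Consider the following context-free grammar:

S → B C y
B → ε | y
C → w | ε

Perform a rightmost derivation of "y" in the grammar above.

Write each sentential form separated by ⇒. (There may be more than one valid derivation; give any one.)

S ⇒ B C y ⇒ B y ⇒ y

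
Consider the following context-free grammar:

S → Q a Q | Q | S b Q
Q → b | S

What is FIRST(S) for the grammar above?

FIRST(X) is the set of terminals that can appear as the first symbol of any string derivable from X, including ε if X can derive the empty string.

We compute FIRST(S) using the standard algorithm.
FIRST(Q) = {b}
FIRST(S) = {b}
Therefore, FIRST(S) = {b}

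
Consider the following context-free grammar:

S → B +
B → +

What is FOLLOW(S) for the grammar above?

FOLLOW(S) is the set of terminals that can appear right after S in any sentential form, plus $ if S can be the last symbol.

We compute FOLLOW(S) using the standard algorithm.
FOLLOW(S) starts with {$}.
FIRST(B) = {+}
FIRST(S) = {+}
FOLLOW(B) = {+}
FOLLOW(S) = {$}
Therefore, FOLLOW(S) = {$}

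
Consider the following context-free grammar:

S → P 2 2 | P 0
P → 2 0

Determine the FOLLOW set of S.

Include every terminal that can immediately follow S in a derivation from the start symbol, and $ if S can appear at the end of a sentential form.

We compute FOLLOW(S) using the standard algorithm.
FOLLOW(S) starts with {$}.
FIRST(P) = {2}
FIRST(S) = {2}
FOLLOW(P) = {0, 2}
FOLLOW(S) = {$}
Therefore, FOLLOW(S) = {$}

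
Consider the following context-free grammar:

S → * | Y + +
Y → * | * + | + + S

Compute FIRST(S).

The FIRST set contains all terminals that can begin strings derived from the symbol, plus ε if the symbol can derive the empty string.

We compute FIRST(S) using the standard algorithm.
FIRST(S) = {*, +}
FIRST(Y) = {*, +}
Therefore, FIRST(S) = {*, +}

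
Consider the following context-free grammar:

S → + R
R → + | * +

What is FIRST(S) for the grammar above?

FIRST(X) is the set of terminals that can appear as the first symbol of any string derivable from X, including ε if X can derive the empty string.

We compute FIRST(S) using the standard algorithm.
FIRST(R) = {*, +}
FIRST(S) = {+}
Therefore, FIRST(S) = {+}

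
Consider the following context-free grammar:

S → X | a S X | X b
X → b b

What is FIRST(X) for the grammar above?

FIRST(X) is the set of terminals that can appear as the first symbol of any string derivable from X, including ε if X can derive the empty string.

We compute FIRST(X) using the standard algorithm.
FIRST(S) = {a, b}
FIRST(X) = {b}
Therefore, FIRST(X) = {b}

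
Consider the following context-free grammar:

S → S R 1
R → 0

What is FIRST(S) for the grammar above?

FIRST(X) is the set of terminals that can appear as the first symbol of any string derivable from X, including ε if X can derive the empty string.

We compute FIRST(S) using the standard algorithm.
FIRST(R) = {0}
FIRST(S) = {}
Therefore, FIRST(S) = {}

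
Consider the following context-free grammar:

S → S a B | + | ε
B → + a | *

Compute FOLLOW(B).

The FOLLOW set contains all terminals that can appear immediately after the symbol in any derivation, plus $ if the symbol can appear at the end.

We compute FOLLOW(B) using the standard algorithm.
FOLLOW(S) starts with {$}.
FIRST(B) = {*, +}
FIRST(S) = {+, a, ε}
FOLLOW(B) = {$, a}
FOLLOW(S) = {$, a}
Therefore, FOLLOW(B) = {$, a}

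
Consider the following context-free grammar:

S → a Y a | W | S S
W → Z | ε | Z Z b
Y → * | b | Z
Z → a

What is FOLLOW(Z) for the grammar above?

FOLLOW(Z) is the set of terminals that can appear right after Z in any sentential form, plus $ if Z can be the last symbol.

We compute FOLLOW(Z) using the standard algorithm.
FOLLOW(S) starts with {$}.
FIRST(S) = {a, ε}
FIRST(W) = {a, ε}
FIRST(Y) = {*, a, b}
FIRST(Z) = {a}
FOLLOW(S) = {$, a}
FOLLOW(W) = {$, a}
FOLLOW(Y) = {a}
FOLLOW(Z) = {$, a, b}
Therefore, FOLLOW(Z) = {$, a, b}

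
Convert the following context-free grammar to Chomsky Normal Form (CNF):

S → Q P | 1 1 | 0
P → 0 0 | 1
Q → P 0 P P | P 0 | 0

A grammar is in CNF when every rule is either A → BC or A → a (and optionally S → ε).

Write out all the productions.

T1 → 1; S → 0; T0 → 0; P → 1; Q → 0; S → Q P; S → T1 T1; P → T0 T0; Q → P X0; X0 → T0 X1; X1 → P P; Q → P T0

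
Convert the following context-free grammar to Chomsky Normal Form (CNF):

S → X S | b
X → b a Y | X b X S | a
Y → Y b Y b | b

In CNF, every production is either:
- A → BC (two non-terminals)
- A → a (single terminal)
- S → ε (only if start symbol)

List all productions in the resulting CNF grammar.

S → b; TB → b; TA → a; X → a; Y → b; S → X S; X → TB X0; X0 → TA Y; X → X X1; X1 → TB X2; X2 → X S; Y → Y X3; X3 → TB X4; X4 → Y TB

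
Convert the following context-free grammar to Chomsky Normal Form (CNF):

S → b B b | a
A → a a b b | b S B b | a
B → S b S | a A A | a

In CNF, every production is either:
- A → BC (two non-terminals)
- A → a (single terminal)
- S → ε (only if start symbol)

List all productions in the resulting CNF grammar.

TB → b; S → a; TA → a; A → a; B → a; S → TB X0; X0 → B TB; A → TA X1; X1 → TA X2; X2 → TB TB; A → TB X3; X3 → S X4; X4 → B TB; B → S X5; X5 → TB S; B → TA X6; X6 → A A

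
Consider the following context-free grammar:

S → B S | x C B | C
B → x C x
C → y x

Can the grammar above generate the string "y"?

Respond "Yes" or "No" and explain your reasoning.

No - no valid derivation exists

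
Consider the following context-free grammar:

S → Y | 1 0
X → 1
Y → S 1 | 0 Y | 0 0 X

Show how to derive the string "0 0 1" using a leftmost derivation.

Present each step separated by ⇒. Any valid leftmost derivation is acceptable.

S ⇒ Y ⇒ 0 0 X ⇒ 0 0 1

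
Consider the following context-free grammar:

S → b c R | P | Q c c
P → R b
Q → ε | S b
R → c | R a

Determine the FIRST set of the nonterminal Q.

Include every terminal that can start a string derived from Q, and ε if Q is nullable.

We compute FIRST(Q) using the standard algorithm.
FIRST(P) = {c}
FIRST(Q) = {b, c, ε}
FIRST(R) = {c}
FIRST(S) = {b, c}
Therefore, FIRST(Q) = {b, c, ε}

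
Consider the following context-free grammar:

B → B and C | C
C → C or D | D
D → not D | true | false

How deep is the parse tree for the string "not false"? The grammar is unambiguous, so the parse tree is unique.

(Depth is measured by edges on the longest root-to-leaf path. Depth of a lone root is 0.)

4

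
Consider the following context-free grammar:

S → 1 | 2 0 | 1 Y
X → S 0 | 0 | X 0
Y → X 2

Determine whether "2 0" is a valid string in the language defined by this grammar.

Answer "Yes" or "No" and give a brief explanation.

Yes - a valid derivation exists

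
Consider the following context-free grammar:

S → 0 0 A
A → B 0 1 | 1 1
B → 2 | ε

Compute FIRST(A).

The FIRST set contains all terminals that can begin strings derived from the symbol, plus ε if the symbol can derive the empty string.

We compute FIRST(A) using the standard algorithm.
FIRST(A) = {0, 1, 2}
FIRST(B) = {2, ε}
FIRST(S) = {0}
Therefore, FIRST(A) = {0, 1, 2}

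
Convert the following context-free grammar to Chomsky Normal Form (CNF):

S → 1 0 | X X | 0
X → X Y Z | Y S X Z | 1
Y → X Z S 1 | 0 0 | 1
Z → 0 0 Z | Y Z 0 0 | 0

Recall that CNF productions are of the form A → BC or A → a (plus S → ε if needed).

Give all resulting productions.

T1 → 1; T0 → 0; S → 0; X → 1; Y → 1; Z → 0; S → T1 T0; S → X X; X → X X0; X0 → Y Z; X → Y X1; X1 → S X2; X2 → X Z; Y → X X3; X3 → Z X4; X4 → S T1; Y → T0 T0; Z → T0 X5; X5 → T0 Z; Z → Y X6; X6 → Z X7; X7 → T0 T0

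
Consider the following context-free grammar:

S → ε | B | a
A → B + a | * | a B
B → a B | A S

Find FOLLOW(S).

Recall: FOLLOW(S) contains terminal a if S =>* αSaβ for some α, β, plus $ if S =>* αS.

We compute FOLLOW(S) using the standard algorithm.
FOLLOW(S) starts with {$}.
FIRST(A) = {*, a}
FIRST(B) = {*, a}
FIRST(S) = {*, a, ε}
FOLLOW(A) = {$, *, +, a}
FOLLOW(B) = {$, *, +, a}
FOLLOW(S) = {$, *, +, a}
Therefore, FOLLOW(S) = {$, *, +, a}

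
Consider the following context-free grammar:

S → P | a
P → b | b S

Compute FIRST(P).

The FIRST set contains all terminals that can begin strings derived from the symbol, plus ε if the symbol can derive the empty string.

We compute FIRST(P) using the standard algorithm.
FIRST(P) = {b}
FIRST(S) = {a, b}
Therefore, FIRST(P) = {b}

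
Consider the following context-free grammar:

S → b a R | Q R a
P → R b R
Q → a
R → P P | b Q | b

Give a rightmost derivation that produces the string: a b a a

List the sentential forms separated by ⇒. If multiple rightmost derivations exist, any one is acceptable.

S ⇒ Q R a ⇒ Q b Q a ⇒ Q b a a ⇒ a b a a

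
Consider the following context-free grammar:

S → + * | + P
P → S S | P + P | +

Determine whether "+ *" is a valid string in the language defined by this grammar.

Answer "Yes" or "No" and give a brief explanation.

Yes - a valid derivation exists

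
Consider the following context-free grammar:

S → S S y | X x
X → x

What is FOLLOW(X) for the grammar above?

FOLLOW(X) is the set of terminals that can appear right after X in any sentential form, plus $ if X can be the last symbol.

We compute FOLLOW(X) using the standard algorithm.
FOLLOW(S) starts with {$}.
FIRST(S) = {x}
FIRST(X) = {x}
FOLLOW(S) = {$, x, y}
FOLLOW(X) = {x}
Therefore, FOLLOW(X) = {x}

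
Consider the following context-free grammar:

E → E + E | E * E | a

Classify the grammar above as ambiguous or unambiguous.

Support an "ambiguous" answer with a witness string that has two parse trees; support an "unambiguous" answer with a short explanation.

Ambiguous - the string 'a * a * a + a + a' has two distinct parse trees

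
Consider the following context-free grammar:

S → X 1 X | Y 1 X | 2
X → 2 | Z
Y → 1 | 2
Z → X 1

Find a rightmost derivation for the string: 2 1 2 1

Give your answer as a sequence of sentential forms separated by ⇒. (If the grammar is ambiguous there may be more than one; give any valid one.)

S ⇒ X 1 X ⇒ X 1 Z ⇒ X 1 X 1 ⇒ X 1 2 1 ⇒ 2 1 2 1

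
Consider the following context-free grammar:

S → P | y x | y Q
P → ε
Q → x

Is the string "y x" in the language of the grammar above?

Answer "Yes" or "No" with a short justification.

Yes - a valid derivation exists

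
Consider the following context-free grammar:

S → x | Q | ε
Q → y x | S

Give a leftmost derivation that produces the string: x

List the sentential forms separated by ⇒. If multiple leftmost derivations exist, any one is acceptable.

S ⇒ Q ⇒ S ⇒ Q ⇒ S ⇒ x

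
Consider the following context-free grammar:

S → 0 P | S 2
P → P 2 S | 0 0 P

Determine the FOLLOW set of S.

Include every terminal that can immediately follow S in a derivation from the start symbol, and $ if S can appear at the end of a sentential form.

We compute FOLLOW(S) using the standard algorithm.
FOLLOW(S) starts with {$}.
FIRST(P) = {0}
FIRST(S) = {0}
FOLLOW(P) = {$, 2}
FOLLOW(S) = {$, 2}
Therefore, FOLLOW(S) = {$, 2}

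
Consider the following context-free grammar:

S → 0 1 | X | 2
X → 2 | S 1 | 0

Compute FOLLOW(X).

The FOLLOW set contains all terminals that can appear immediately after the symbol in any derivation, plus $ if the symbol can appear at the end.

We compute FOLLOW(X) using the standard algorithm.
FOLLOW(S) starts with {$}.
FIRST(S) = {0, 2}
FIRST(X) = {0, 2}
FOLLOW(S) = {$, 1}
FOLLOW(X) = {$, 1}
Therefore, FOLLOW(X) = {$, 1}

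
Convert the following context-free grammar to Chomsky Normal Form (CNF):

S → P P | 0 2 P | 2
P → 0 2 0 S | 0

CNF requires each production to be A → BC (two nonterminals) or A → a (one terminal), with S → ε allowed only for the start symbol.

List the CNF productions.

T0 → 0; T2 → 2; S → 2; P → 0; S → P P; S → T0 X0; X0 → T2 P; P → T0 X1; X1 → T2 X2; X2 → T0 S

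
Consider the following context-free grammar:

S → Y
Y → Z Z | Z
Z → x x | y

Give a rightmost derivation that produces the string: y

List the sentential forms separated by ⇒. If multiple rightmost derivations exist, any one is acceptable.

S ⇒ Y ⇒ Z ⇒ y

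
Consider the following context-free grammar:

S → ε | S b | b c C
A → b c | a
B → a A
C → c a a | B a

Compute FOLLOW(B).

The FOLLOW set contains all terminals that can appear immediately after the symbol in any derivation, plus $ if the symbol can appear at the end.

We compute FOLLOW(B) using the standard algorithm.
FOLLOW(S) starts with {$}.
FIRST(A) = {a, b}
FIRST(B) = {a}
FIRST(C) = {a, c}
FIRST(S) = {b, ε}
FOLLOW(A) = {a}
FOLLOW(B) = {a}
FOLLOW(C) = {$, b}
FOLLOW(S) = {$, b}
Therefore, FOLLOW(B) = {a}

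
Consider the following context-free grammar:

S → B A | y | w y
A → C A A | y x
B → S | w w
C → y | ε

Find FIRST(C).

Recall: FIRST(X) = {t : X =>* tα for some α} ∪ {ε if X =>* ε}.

We compute FIRST(C) using the standard algorithm.
FIRST(A) = {y}
FIRST(B) = {w, y}
FIRST(C) = {y, ε}
FIRST(S) = {w, y}
Therefore, FIRST(C) = {y, ε}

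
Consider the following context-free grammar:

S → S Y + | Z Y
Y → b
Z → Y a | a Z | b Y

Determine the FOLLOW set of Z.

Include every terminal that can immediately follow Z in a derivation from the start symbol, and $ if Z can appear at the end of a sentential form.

We compute FOLLOW(Z) using the standard algorithm.
FOLLOW(S) starts with {$}.
FIRST(S) = {a, b}
FIRST(Y) = {b}
FIRST(Z) = {a, b}
FOLLOW(S) = {$, b}
FOLLOW(Y) = {$, +, a, b}
FOLLOW(Z) = {b}
Therefore, FOLLOW(Z) = {b}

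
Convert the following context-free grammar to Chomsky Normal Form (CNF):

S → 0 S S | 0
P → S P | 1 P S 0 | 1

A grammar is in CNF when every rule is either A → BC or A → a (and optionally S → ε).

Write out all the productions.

T0 → 0; S → 0; T1 → 1; P → 1; S → T0 X0; X0 → S S; P → S P; P → T1 X1; X1 → P X2; X2 → S T0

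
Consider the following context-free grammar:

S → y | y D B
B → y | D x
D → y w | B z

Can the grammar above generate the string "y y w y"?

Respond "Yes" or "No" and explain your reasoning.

Yes - a valid derivation exists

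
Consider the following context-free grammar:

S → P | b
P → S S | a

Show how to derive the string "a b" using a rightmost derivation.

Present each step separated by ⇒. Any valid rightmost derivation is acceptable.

S ⇒ P ⇒ S S ⇒ S b ⇒ P b ⇒ a b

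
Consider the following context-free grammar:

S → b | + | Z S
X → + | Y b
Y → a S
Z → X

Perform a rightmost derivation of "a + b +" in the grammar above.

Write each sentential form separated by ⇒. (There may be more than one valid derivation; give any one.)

S ⇒ Z S ⇒ Z + ⇒ X + ⇒ Y b + ⇒ a S b + ⇒ a + b +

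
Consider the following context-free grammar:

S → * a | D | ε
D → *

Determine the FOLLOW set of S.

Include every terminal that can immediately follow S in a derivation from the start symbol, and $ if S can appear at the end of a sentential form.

We compute FOLLOW(S) using the standard algorithm.
FOLLOW(S) starts with {$}.
FIRST(D) = {*}
FIRST(S) = {*, ε}
FOLLOW(D) = {$}
FOLLOW(S) = {$}
Therefore, FOLLOW(S) = {$}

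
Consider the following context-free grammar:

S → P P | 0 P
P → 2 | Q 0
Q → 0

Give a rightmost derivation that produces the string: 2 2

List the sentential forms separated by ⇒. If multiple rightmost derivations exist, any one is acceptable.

S ⇒ P P ⇒ P 2 ⇒ 2 2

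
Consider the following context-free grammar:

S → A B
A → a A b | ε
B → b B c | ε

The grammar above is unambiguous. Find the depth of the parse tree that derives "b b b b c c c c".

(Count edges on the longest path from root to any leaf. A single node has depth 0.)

6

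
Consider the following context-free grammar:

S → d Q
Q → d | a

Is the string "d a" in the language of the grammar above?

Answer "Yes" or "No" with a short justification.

Yes - a valid derivation exists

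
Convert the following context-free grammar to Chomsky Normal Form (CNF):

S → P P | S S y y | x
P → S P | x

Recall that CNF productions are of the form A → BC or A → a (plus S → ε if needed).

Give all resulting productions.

TY → y; S → x; P → x; S → P P; S → S X0; X0 → S X1; X1 → TY TY; P → S P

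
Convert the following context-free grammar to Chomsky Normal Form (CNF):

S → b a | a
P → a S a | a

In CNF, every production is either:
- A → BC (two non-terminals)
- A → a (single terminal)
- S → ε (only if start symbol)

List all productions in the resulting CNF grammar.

TB → b; TA → a; S → a; P → a; S → TB TA; P → TA X0; X0 → S TA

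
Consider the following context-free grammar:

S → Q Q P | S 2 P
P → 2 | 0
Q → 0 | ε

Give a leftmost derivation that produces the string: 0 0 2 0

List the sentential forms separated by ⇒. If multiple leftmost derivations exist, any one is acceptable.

S ⇒ S 2 P ⇒ Q Q P 2 P ⇒ Q P 2 P ⇒ 0 P 2 P ⇒ 0 0 2 P ⇒ 0 0 2 0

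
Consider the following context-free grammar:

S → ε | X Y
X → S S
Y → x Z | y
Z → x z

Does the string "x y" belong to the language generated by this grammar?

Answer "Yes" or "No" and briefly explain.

No - no valid derivation exists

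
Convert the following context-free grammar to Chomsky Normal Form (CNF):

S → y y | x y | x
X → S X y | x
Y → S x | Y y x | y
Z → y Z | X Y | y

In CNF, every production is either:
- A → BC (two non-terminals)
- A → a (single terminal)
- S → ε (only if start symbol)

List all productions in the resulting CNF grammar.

TY → y; TX → x; S → x; X → x; Y → y; Z → y; S → TY TY; S → TX TY; X → S X0; X0 → X TY; Y → S TX; Y → Y X1; X1 → TY TX; Z → TY Z; Z → X Y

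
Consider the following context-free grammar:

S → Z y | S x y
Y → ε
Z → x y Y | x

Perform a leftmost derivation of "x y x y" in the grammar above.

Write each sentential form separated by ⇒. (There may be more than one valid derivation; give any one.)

S ⇒ S x y ⇒ Z y x y ⇒ x y x y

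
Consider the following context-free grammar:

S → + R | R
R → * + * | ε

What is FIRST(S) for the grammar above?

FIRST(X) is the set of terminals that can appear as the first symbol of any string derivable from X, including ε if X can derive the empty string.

We compute FIRST(S) using the standard algorithm.
FIRST(R) = {*, ε}
FIRST(S) = {*, +, ε}
Therefore, FIRST(S) = {*, +, ε}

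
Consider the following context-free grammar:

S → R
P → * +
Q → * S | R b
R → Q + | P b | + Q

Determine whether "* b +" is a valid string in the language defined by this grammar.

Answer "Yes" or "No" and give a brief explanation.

No - no valid derivation exists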